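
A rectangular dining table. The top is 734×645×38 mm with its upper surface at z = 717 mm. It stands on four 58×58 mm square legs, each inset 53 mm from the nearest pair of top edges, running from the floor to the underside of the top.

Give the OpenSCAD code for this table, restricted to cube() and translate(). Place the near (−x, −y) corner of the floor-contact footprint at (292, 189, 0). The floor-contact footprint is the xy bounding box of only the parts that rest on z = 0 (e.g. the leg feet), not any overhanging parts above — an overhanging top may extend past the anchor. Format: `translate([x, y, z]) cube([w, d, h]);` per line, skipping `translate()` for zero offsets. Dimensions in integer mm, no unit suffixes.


translate([239, 136, 679]) cube([734, 645, 38]);
translate([292, 189, 0]) cube([58, 58, 679]);
translate([862, 189, 0]) cube([58, 58, 679]);
translate([292, 670, 0]) cube([58, 58, 679]);
translate([862, 670, 0]) cube([58, 58, 679]);


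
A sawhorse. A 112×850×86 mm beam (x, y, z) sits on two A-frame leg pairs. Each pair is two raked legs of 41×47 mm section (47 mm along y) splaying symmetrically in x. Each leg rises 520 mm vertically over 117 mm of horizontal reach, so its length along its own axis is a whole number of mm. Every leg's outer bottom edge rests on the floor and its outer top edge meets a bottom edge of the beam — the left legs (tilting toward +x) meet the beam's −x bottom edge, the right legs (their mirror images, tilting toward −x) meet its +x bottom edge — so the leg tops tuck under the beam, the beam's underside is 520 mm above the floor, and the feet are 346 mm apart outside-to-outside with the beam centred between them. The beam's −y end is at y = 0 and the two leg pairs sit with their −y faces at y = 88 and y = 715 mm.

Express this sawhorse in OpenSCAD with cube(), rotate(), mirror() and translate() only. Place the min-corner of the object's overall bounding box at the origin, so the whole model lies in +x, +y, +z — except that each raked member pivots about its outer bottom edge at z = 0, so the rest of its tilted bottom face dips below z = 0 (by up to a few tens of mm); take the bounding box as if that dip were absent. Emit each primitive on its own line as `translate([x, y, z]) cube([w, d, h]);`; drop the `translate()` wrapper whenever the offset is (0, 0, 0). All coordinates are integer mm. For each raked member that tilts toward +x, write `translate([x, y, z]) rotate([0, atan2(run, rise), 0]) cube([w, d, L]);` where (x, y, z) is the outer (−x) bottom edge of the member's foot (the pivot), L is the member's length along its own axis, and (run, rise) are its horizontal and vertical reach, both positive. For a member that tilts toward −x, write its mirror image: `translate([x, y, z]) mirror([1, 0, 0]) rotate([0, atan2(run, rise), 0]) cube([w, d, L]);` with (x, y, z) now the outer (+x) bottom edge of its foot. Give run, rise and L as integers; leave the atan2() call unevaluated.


translate([117, 0, 520]) cube([112, 850, 86]);
translate([0, 88, 0]) rotate([0, atan2(117, 520), 0]) cube([41, 47, 533]);
translate([346, 88, 0]) mirror([1, 0, 0]) rotate([0, atan2(117, 520), 0]) cube([41, 47, 533]);
translate([0, 715, 0]) rotate([0, atan2(117, 520), 0]) cube([41, 47, 533]);
translate([346, 715, 0]) mirror([1, 0, 0]) rotate([0, atan2(117, 520), 0]) cube([41, 47, 533]);


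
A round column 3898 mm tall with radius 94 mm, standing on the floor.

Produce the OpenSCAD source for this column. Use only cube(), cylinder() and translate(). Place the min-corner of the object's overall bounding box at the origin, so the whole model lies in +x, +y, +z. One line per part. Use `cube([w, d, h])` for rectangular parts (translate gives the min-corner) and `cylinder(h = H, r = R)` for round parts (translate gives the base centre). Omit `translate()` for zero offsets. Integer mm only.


translate([94, 94, 0]) cylinder(h = 3898, r = 94);


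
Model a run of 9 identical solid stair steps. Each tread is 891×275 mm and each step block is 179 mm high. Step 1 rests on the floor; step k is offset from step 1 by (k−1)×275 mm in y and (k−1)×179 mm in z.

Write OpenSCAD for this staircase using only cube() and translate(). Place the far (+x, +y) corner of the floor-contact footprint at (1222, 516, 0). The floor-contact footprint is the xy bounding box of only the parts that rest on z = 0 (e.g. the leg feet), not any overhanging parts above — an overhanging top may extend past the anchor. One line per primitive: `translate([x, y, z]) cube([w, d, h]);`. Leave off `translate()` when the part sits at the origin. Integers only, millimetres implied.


translate([331, 241, 0]) cube([891, 275, 179]);
translate([331, 516, 179]) cube([891, 275, 179]);
translate([331, 791, 358]) cube([891, 275, 179]);
translate([331, 1066, 537]) cube([891, 275, 179]);
translate([331, 1341, 716]) cube([891, 275, 179]);
translate([331, 1616, 895]) cube([891, 275, 179]);
translate([331, 1891, 1074]) cube([891, 275, 179]);
translate([331, 2166, 1253]) cube([891, 275, 179]);
translate([331, 2441, 1432]) cube([891, 275, 179]);


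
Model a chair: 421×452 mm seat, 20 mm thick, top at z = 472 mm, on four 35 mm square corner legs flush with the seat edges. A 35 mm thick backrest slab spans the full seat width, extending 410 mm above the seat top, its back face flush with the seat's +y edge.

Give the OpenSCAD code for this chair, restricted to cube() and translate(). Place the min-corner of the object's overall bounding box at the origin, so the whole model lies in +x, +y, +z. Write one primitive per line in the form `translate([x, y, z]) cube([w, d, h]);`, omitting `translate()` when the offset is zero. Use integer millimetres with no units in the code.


translate([0, 0, 452]) cube([421, 452, 20]);
cube([35, 35, 452]);
translate([386, 0, 0]) cube([35, 35, 452]);
translate([0, 417, 0]) cube([35, 35, 452]);
translate([386, 417, 0]) cube([35, 35, 452]);
translate([0, 417, 472]) cube([421, 35, 410]);


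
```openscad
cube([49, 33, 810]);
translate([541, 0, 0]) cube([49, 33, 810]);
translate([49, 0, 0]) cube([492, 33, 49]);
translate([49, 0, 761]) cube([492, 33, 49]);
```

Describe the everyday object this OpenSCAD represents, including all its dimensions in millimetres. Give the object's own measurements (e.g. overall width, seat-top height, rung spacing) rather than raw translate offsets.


A rectangular picture frame lying in the x–z plane (depth along y). The opening is 492 mm wide (x) by 712 mm tall (z), surrounded by a border 49 mm wide on all four sides. The frame is 33 mm deep and is made of two full-height vertical stiles with two horizontal rails fitted between them.


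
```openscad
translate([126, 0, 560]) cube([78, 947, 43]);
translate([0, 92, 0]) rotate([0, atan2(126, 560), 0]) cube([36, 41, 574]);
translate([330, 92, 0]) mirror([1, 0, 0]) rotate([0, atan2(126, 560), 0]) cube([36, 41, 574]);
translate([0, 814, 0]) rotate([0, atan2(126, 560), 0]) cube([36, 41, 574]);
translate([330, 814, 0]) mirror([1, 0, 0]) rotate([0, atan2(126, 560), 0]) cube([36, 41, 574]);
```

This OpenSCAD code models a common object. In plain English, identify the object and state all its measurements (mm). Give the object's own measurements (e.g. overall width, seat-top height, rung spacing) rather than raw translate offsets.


A sawhorse. A 78×947×43 mm beam (x, y, z) sits on two A-frame leg pairs. Each pair is two raked legs of 36×41 mm section (41 mm along y) splaying symmetrically in x. Each leg rises 560 mm vertically over 126 mm of horizontal reach and is 574 mm long along its own axis. Every leg's outer bottom edge rests on the floor and its outer top edge meets a bottom edge of the beam — the left legs (tilting toward +x) meet the beam's −x bottom edge, the right legs (their mirror images, tilting toward −x) meet its +x bottom edge — so the leg tops tuck under the beam, the beam's underside is 560 mm above the floor, and the feet are 330 mm apart outside-to-outside with the beam centred between them. The two leg pairs are set in 92 mm from either end of the beam.


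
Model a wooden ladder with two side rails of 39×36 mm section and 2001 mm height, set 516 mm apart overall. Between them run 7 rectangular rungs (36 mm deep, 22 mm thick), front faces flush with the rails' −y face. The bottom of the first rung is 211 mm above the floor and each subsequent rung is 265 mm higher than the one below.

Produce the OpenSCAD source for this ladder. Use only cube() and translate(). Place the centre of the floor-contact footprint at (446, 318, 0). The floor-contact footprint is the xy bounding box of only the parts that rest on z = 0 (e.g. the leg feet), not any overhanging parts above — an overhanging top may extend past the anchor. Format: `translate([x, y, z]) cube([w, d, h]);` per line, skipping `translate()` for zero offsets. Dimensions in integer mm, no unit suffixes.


translate([188, 300, 0]) cube([39, 36, 2001]);
translate([665, 300, 0]) cube([39, 36, 2001]);
translate([227, 300, 211]) cube([438, 36, 22]);
translate([227, 300, 476]) cube([438, 36, 22]);
translate([227, 300, 741]) cube([438, 36, 22]);
translate([227, 300, 1006]) cube([438, 36, 22]);
translate([227, 300, 1271]) cube([438, 36, 22]);
translate([227, 300, 1536]) cube([438, 36, 22]);
translate([227, 300, 1801]) cube([438, 36, 22]);


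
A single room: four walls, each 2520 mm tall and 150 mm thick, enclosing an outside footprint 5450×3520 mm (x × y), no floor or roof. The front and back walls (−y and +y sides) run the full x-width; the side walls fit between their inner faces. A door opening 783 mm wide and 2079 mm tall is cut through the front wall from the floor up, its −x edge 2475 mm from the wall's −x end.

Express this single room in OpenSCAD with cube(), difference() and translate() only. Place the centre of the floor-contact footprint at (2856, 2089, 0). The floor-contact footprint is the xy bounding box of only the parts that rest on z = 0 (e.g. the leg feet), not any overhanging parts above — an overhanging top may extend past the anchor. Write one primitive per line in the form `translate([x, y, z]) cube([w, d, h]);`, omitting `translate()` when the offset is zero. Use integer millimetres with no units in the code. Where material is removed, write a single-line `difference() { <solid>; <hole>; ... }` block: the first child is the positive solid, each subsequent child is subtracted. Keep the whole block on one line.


difference() { translate([131, 329, 0]) cube([5450, 150, 2520]); translate([2606, 329, 0]) cube([783, 150, 2079]); }
translate([131, 3699, 0]) cube([5450, 150, 2520]);
translate([131, 479, 0]) cube([150, 3220, 2520]);
translate([5431, 479, 0]) cube([150, 3220, 2520]);


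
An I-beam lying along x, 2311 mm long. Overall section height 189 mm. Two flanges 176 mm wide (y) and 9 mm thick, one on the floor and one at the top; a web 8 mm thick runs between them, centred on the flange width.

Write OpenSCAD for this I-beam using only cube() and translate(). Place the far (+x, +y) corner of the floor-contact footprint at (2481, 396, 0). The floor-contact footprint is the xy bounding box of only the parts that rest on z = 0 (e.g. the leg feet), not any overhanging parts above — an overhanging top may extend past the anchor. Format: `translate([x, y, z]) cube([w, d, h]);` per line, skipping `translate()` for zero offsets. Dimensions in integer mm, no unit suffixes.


translate([170, 220, 0]) cube([2311, 176, 9]);
translate([170, 304, 9]) cube([2311, 8, 171]);
translate([170, 220, 180]) cube([2311, 176, 9]);


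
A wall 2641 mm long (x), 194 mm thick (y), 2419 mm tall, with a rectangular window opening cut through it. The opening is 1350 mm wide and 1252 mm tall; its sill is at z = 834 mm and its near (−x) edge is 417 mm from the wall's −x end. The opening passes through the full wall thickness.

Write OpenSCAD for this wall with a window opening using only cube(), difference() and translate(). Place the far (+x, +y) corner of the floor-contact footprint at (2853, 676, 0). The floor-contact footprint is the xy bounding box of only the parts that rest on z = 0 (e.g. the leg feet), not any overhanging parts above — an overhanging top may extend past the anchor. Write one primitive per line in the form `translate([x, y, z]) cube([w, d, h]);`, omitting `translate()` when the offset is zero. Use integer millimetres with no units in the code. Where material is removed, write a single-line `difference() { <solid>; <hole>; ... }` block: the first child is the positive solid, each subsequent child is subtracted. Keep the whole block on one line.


difference() { translate([212, 482, 0]) cube([2641, 194, 2419]); translate([629, 482, 834]) cube([1350, 194, 1252]); }


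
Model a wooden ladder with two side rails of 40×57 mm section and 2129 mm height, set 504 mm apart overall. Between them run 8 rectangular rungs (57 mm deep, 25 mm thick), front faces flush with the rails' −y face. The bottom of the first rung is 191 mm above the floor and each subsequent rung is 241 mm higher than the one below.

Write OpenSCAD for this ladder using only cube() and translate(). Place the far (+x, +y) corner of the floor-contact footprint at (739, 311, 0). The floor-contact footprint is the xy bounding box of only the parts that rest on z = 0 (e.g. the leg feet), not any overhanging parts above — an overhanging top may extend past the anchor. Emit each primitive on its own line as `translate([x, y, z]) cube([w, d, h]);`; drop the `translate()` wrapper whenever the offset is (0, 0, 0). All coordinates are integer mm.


translate([235, 254, 0]) cube([40, 57, 2129]);
translate([699, 254, 0]) cube([40, 57, 2129]);
translate([275, 254, 191]) cube([424, 57, 25]);
translate([275, 254, 432]) cube([424, 57, 25]);
translate([275, 254, 673]) cube([424, 57, 25]);
translate([275, 254, 914]) cube([424, 57, 25]);
translate([275, 254, 1155]) cube([424, 57, 25]);
translate([275, 254, 1396]) cube([424, 57, 25]);
translate([275, 254, 1637]) cube([424, 57, 25]);
translate([275, 254, 1878]) cube([424, 57, 25]);


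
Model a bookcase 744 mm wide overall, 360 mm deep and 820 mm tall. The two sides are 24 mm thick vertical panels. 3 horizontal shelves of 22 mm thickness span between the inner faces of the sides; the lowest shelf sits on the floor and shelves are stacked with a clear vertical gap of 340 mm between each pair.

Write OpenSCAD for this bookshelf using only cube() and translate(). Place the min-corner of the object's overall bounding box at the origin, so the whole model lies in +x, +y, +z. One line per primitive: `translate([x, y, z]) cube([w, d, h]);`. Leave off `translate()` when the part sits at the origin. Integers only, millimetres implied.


cube([24, 360, 820]);
translate([720, 0, 0]) cube([24, 360, 820]);
translate([24, 0, 0]) cube([696, 360, 22]);
translate([24, 0, 362]) cube([696, 360, 22]);
translate([24, 0, 724]) cube([696, 360, 22]);


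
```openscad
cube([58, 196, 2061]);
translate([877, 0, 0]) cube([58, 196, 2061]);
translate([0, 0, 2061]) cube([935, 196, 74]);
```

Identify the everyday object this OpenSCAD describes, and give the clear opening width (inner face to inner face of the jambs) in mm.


A door frame. The clear opening width is 819 mm.

Two 2061 mm tall posts with a header on top — a door frame. The left jamb is 58 mm wide at x = 0; the right jamb starts at x = 877. The clear opening is 877 − 58 = 819 mm.


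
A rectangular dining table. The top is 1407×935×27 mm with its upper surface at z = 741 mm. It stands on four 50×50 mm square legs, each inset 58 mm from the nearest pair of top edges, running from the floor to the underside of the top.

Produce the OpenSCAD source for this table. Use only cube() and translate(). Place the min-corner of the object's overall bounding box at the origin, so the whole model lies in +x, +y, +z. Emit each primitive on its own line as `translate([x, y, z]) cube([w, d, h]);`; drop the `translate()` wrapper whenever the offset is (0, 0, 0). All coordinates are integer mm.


translate([0, 0, 714]) cube([1407, 935, 27]);
translate([58, 58, 0]) cube([50, 50, 714]);
translate([1299, 58, 0]) cube([50, 50, 714]);
translate([58, 827, 0]) cube([50, 50, 714]);
translate([1299, 827, 0]) cube([50, 50, 714]);


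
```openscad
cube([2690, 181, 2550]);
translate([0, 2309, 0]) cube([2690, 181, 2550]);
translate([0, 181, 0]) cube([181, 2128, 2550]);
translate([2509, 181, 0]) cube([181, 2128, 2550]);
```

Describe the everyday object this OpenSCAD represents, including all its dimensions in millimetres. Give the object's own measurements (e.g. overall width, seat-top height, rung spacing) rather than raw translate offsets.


The wall frame of a small rectangular building: four walls, each 2550 mm tall and 181 mm thick, enclosing a footprint 2690 mm (x) by 2490 mm (y) outside-to-outside, with no floor or roof. The front and back walls (the −y and +y sides) span the full width; the two side walls fit between them.


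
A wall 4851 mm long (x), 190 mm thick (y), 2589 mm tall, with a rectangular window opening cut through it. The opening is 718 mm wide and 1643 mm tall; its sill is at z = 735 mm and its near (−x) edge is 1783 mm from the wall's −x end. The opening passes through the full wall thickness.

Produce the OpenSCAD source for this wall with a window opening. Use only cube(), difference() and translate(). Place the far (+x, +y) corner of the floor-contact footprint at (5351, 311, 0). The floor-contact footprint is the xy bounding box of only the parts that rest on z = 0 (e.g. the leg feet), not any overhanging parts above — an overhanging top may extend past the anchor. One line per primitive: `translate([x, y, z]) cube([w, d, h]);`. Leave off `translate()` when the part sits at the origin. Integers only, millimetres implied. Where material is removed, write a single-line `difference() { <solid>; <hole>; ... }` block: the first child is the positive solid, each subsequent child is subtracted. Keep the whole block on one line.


difference() { translate([500, 121, 0]) cube([4851, 190, 2589]); translate([2283, 121, 735]) cube([718, 190, 1643]); }


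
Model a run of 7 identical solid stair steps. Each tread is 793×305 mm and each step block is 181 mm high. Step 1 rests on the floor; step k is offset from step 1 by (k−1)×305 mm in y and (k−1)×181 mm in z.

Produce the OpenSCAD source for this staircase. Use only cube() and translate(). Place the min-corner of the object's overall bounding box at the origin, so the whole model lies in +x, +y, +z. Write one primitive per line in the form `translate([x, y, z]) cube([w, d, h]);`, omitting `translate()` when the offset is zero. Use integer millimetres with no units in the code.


cube([793, 305, 181]);
translate([0, 305, 181]) cube([793, 305, 181]);
translate([0, 610, 362]) cube([793, 305, 181]);
translate([0, 915, 543]) cube([793, 305, 181]);
translate([0, 1220, 724]) cube([793, 305, 181]);
translate([0, 1525, 905]) cube([793, 305, 181]);
translate([0, 1830, 1086]) cube([793, 305, 181]);


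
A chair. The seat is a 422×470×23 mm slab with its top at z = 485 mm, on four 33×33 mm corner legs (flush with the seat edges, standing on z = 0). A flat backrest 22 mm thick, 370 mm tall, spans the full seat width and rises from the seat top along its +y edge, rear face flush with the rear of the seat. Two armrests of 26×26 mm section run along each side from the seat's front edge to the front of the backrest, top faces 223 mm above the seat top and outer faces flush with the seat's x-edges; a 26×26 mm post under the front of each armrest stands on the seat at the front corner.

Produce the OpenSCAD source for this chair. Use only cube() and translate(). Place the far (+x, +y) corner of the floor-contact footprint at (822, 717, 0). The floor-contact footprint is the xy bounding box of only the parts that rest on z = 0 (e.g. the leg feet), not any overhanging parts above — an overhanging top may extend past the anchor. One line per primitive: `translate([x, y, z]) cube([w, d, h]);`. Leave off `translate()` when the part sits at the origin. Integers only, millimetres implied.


// leg_h = 485 - 23 = 462
// arm post h = 223 - 26 = 197
translate([400, 247, 462]) cube([422, 470, 23]);
translate([400, 247, 0]) cube([33, 33, 462]);
translate([789, 247, 0]) cube([33, 33, 462]);
translate([400, 684, 0]) cube([33, 33, 462]);
translate([789, 684, 0]) cube([33, 33, 462]);
translate([400, 695, 485]) cube([422, 22, 370]);
translate([400, 247, 682]) cube([26, 448, 26]);
translate([796, 247, 682]) cube([26, 448, 26]);
translate([400, 247, 485]) cube([26, 26, 197]);
translate([796, 247, 485]) cube([26, 26, 197]);


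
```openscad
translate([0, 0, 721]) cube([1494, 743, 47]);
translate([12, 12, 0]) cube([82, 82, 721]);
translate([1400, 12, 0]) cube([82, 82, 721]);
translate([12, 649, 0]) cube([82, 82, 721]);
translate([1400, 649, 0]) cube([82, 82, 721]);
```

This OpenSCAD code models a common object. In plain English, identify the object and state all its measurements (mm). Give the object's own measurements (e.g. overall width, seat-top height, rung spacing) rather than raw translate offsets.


A table: top 1494 mm (x) × 743 mm (y), 47 mm thick, upper face at z = 768 mm, on four 82×82 mm square legs, each inset 12 mm from the nearest pair of top edges from z = 0 to the bottom of the top.


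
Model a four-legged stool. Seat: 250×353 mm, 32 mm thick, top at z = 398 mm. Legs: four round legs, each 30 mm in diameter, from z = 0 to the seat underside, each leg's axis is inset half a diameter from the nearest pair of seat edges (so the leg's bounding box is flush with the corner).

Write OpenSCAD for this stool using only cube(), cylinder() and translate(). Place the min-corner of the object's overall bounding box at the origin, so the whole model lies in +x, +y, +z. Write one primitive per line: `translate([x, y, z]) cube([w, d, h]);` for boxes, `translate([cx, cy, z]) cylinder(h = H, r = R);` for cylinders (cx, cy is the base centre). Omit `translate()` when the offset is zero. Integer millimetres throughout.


translate([0, 0, 366]) cube([250, 353, 32]);
translate([15, 15, 0]) cylinder(h = 366, r = 15);
translate([235, 15, 0]) cylinder(h = 366, r = 15);
translate([15, 338, 0]) cylinder(h = 366, r = 15);
translate([235, 338, 0]) cylinder(h = 366, r = 15);


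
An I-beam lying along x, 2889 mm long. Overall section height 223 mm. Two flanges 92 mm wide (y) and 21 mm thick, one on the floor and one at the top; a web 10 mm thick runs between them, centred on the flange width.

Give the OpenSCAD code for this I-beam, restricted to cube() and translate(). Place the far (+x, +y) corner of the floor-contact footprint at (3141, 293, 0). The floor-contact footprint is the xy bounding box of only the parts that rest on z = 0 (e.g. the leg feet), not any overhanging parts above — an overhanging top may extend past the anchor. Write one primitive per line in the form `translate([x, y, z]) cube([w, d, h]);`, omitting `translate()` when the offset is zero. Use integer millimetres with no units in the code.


translate([252, 201, 0]) cube([2889, 92, 21]);
translate([252, 242, 21]) cube([2889, 10, 181]);
translate([252, 201, 202]) cube([2889, 92, 21]);


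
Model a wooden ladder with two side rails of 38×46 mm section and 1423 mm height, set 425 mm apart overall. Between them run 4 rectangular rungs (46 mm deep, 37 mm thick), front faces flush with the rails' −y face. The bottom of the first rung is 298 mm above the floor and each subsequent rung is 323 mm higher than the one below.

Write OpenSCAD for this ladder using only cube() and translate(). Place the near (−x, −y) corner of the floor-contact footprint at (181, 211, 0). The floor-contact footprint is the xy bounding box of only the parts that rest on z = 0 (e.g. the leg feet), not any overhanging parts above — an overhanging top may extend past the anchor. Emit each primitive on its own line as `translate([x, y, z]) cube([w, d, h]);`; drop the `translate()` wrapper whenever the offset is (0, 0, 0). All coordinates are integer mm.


translate([181, 211, 0]) cube([38, 46, 1423]);
translate([568, 211, 0]) cube([38, 46, 1423]);
translate([219, 211, 298]) cube([349, 46, 37]);
translate([219, 211, 621]) cube([349, 46, 37]);
translate([219, 211, 944]) cube([349, 46, 37]);
translate([219, 211, 1267]) cube([349, 46, 37]);


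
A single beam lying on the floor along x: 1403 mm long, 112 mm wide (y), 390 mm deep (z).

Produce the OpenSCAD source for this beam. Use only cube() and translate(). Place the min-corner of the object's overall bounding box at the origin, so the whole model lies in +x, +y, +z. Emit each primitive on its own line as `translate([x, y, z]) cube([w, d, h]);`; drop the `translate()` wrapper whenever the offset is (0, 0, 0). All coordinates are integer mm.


cube([1403, 112, 390]);


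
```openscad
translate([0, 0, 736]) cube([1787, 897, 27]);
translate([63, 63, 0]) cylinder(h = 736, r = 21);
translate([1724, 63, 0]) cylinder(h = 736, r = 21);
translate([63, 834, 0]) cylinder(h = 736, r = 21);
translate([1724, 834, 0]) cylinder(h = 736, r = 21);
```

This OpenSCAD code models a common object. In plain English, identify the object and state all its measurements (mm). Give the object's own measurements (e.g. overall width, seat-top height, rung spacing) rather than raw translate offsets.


A table: top 1787 mm (x) × 897 mm (y), 27 mm thick, upper face at z = 763 mm, on four round legs of 42 mm diameter, each leg's bounding box inset 42 mm from the nearest pair of top edges from z = 0 to the bottom of the top.


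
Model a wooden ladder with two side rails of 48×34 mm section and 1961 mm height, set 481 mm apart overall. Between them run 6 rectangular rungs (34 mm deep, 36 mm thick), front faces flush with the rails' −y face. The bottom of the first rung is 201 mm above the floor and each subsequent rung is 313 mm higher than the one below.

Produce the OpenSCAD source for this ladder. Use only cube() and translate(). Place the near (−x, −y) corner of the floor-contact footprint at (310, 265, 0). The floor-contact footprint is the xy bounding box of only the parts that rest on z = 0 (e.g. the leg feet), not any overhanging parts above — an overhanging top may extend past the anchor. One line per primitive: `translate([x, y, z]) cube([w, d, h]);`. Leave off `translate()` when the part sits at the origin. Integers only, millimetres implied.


translate([310, 265, 0]) cube([48, 34, 1961]);
translate([743, 265, 0]) cube([48, 34, 1961]);
translate([358, 265, 201]) cube([385, 34, 36]);
translate([358, 265, 514]) cube([385, 34, 36]);
translate([358, 265, 827]) cube([385, 34, 36]);
translate([358, 265, 1140]) cube([385, 34, 36]);
translate([358, 265, 1453]) cube([385, 34, 36]);
translate([358, 265, 1766]) cube([385, 34, 36]);


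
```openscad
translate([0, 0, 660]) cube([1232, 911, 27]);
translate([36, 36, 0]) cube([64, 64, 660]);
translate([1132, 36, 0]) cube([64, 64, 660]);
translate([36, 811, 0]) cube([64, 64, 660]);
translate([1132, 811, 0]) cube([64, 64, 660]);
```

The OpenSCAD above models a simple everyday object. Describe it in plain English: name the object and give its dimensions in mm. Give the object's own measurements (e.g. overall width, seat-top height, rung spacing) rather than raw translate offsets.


A table: top 1232 mm (x) × 911 mm (y), 27 mm thick, upper face at z = 687 mm, on four 64×64 mm square legs, each inset 36 mm from the nearest pair of top edges from z = 0 to the bottom of the top.


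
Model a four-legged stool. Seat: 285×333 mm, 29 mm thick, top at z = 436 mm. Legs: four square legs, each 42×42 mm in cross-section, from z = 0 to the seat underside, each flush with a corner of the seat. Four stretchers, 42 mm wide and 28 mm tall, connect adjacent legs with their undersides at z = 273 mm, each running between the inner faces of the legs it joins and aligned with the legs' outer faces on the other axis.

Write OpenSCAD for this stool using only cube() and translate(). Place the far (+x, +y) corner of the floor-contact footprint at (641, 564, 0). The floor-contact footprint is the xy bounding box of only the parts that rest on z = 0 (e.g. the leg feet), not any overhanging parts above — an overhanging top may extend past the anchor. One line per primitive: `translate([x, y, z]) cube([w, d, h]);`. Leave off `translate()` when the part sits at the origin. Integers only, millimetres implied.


translate([356, 231, 407]) cube([285, 333, 29]);
translate([356, 231, 0]) cube([42, 42, 407]);
translate([599, 231, 0]) cube([42, 42, 407]);
translate([356, 522, 0]) cube([42, 42, 407]);
translate([599, 522, 0]) cube([42, 42, 407]);
translate([398, 231, 273]) cube([201, 42, 28]);
translate([398, 522, 273]) cube([201, 42, 28]);
translate([356, 273, 273]) cube([42, 249, 28]);
translate([599, 273, 273]) cube([42, 249, 28]);


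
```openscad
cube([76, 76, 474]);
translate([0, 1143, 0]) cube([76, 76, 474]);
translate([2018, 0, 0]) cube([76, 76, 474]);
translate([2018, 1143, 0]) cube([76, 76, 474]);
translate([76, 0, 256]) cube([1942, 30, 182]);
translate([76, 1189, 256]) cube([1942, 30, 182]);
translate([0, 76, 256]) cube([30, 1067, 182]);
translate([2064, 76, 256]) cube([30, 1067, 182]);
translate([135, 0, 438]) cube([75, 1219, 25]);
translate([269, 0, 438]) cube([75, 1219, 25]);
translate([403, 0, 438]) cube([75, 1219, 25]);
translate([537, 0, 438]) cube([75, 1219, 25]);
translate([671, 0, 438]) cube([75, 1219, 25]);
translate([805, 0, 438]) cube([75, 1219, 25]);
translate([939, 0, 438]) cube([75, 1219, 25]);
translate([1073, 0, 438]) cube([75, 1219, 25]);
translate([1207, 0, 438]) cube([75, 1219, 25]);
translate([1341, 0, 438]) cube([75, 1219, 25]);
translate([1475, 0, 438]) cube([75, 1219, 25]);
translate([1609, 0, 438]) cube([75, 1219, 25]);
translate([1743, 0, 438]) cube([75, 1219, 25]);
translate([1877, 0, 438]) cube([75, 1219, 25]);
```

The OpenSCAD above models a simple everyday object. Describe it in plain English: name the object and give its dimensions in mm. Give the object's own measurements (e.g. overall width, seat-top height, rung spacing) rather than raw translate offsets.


A bed frame 2094 mm long (x) by 1219 mm wide (y). Four 76×76 mm corner posts, 474 mm tall, at the corners of the footprint. Four rails of 30 mm thickness and 182 mm height run between adjacent posts with their undersides at z = 256 mm, their outer faces flush with the outside of the frame (the two x-running rails run between the posts' inner faces; the two y-running rails run between the posts' inner faces). 14 slats, each 75 mm wide (x) and 25 mm thick, lie across the top of the two x-running rails, running the full 1219 mm width of the frame in y; along x they sit between the end posts with a 59 mm gap after the −x posts and between neighbouring slats, leaving 66 mm before the +x posts.


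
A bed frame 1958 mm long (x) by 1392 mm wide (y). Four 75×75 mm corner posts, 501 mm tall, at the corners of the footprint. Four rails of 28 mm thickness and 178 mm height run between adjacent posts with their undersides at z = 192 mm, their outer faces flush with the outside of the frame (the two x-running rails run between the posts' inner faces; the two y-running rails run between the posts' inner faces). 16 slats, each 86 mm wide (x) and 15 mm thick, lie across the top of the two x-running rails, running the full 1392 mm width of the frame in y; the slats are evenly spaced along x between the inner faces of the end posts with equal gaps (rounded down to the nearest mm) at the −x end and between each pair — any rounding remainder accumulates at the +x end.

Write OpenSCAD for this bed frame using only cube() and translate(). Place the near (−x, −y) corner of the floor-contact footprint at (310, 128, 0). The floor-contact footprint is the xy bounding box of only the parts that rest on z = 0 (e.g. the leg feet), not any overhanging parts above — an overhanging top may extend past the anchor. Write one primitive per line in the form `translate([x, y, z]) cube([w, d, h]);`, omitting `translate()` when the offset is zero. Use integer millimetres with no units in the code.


translate([310, 128, 0]) cube([75, 75, 501]);
translate([310, 1445, 0]) cube([75, 75, 501]);
translate([2193, 128, 0]) cube([75, 75, 501]);
translate([2193, 1445, 0]) cube([75, 75, 501]);
translate([385, 128, 192]) cube([1808, 28, 178]);
translate([385, 1492, 192]) cube([1808, 28, 178]);
translate([310, 203, 192]) cube([28, 1242, 178]);
translate([2240, 203, 192]) cube([28, 1242, 178]);
translate([410, 128, 370]) cube([86, 1392, 15]);
translate([521, 128, 370]) cube([86, 1392, 15]);
translate([632, 128, 370]) cube([86, 1392, 15]);
translate([743, 128, 370]) cube([86, 1392, 15]);
translate([854, 128, 370]) cube([86, 1392, 15]);
translate([965, 128, 370]) cube([86, 1392, 15]);
translate([1076, 128, 370]) cube([86, 1392, 15]);
translate([1187, 128, 370]) cube([86, 1392, 15]);
translate([1298, 128, 370]) cube([86, 1392, 15]);
translate([1409, 128, 370]) cube([86, 1392, 15]);
translate([1520, 128, 370]) cube([86, 1392, 15]);
translate([1631, 128, 370]) cube([86, 1392, 15]);
translate([1742, 128, 370]) cube([86, 1392, 15]);
translate([1853, 128, 370]) cube([86, 1392, 15]);
translate([1964, 128, 370]) cube([86, 1392, 15]);
translate([2075, 128, 370]) cube([86, 1392, 15]);


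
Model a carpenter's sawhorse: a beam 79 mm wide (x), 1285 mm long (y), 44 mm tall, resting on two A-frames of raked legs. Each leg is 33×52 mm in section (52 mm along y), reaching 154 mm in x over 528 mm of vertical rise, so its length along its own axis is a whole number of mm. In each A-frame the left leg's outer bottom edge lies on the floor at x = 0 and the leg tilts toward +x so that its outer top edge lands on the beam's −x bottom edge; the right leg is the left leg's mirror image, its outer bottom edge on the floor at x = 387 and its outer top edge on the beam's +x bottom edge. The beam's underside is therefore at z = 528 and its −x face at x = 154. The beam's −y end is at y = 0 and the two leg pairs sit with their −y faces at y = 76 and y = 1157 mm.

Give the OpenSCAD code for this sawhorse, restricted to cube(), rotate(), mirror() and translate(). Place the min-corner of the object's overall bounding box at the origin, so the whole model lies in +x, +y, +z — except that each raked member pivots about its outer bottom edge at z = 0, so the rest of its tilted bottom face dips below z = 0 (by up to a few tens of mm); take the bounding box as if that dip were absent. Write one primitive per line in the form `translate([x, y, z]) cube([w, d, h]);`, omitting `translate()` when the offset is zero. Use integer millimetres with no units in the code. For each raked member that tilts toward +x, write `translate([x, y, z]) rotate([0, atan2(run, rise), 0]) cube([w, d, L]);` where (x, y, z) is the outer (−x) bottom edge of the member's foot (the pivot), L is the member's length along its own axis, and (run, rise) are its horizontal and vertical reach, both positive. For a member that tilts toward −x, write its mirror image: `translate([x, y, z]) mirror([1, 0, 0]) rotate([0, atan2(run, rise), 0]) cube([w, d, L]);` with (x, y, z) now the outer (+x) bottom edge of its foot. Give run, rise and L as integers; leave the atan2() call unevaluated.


translate([154, 0, 528]) cube([79, 1285, 44]);
translate([0, 76, 0]) rotate([0, atan2(154, 528), 0]) cube([33, 52, 550]);
translate([387, 76, 0]) mirror([1, 0, 0]) rotate([0, atan2(154, 528), 0]) cube([33, 52, 550]);
translate([0, 1157, 0]) rotate([0, atan2(154, 528), 0]) cube([33, 52, 550]);
translate([387, 1157, 0]) mirror([1, 0, 0]) rotate([0, atan2(154, 528), 0]) cube([33, 52, 550]);


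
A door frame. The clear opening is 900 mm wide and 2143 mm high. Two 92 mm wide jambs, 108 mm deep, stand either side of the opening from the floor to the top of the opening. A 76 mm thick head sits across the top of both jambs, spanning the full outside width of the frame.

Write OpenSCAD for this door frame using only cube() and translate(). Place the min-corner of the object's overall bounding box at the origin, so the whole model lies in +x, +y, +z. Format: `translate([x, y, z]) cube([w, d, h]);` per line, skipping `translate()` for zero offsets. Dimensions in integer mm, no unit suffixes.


cube([92, 108, 2143]);
translate([992, 0, 0]) cube([92, 108, 2143]);
translate([0, 0, 2143]) cube([1084, 108, 76]);


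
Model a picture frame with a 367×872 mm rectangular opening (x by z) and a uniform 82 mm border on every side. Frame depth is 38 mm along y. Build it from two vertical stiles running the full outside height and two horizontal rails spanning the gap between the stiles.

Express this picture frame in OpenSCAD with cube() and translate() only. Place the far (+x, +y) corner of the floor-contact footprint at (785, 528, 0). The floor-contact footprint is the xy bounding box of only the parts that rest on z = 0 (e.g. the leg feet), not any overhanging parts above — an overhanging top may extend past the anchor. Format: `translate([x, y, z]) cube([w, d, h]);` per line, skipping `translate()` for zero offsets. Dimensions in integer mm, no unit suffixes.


translate([254, 490, 0]) cube([82, 38, 1036]);
translate([703, 490, 0]) cube([82, 38, 1036]);
translate([336, 490, 0]) cube([367, 38, 82]);
translate([336, 490, 954]) cube([367, 38, 82]);


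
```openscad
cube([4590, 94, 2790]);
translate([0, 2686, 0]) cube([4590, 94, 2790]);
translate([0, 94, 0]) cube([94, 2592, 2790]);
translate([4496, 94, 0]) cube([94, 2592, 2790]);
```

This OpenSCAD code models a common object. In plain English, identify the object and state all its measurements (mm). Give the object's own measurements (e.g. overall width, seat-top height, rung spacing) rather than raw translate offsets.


The wall frame of a small rectangular building: four walls, each 2790 mm tall and 94 mm thick, enclosing a footprint 4590 mm (x) by 2780 mm (y) outside-to-outside, with no floor or roof. The front and back walls (the −y and +y sides) span the full width; the two side walls fit between them.


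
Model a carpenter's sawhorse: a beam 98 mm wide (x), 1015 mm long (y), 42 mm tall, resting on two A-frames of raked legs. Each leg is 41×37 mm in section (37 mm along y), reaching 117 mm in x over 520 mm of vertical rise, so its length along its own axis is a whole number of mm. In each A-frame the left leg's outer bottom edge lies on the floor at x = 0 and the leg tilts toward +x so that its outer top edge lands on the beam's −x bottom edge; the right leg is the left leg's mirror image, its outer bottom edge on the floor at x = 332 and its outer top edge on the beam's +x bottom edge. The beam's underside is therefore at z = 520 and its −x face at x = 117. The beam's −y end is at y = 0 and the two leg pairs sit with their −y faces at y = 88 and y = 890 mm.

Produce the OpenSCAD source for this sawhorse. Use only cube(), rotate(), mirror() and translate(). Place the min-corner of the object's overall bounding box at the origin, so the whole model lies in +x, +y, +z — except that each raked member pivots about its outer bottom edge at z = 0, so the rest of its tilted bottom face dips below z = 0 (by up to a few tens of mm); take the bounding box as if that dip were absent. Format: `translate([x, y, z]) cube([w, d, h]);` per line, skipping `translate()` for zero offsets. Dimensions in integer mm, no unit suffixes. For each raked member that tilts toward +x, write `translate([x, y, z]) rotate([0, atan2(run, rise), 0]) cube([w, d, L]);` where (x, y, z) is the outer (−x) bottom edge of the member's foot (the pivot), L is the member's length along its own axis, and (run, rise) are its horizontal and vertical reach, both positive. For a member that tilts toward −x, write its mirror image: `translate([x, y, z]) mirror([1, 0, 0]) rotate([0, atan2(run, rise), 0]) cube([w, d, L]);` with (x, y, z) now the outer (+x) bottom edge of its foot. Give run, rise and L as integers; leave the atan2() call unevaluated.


// leg length = √(117² + 520²) = 533
// right-leg outer foot x = 2·117 + 98 = 332
// beam min-corner = (117, 0, 520)
translate([117, 0, 520]) cube([98, 1015, 42]);
translate([0, 88, 0]) rotate([0, atan2(117, 520), 0]) cube([41, 37, 533]);
translate([332, 88, 0]) mirror([1, 0, 0]) rotate([0, atan2(117, 520), 0]) cube([41, 37, 533]);
translate([0, 890, 0]) rotate([0, atan2(117, 520), 0]) cube([41, 37, 533]);
translate([332, 890, 0]) mirror([1, 0, 0]) rotate([0, atan2(117, 520), 0]) cube([41, 37, 533]);
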